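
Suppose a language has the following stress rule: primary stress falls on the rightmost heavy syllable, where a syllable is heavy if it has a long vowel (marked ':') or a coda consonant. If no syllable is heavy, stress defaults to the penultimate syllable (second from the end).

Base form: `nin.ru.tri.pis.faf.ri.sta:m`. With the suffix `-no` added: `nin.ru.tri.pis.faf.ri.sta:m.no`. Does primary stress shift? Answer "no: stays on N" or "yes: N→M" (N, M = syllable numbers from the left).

Base `nin.ru.tri.pis.faf.ri.sta:m` (7 syllables):
  Weights: 1 nin H, 2 ru L, 3 tri L, 4 pis H, 5 faf H, 6 ri L, 7 sta:m H.
  Heavy syllables in the domain: 1, 4, 5, 7. The rightmost is syllable 7 (sta:m).
  → primary stress on syllable 7.
Suffixed `nin.ru.tri.pis.faf.ri.sta:m.no` (8 syllables):
  Weights: 1 nin H, 2 ru L, 3 tri L, 4 pis H, 5 faf H, 6 ri L, 7 sta:m H, 8 no L.
  Heavy syllables in the domain: 1, 4, 5, 7. The rightmost is syllable 7 (sta:m).
  → primary stress on syllable 7.

no: stays on 7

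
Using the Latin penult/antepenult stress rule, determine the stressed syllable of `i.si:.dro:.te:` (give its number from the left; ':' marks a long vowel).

3

Classical Latin: stress the penult if heavy (long vowel or closed), else the antepenult.
Weights: 2 si: H, 3 dro: H, 4 te: H.
The penult (syllable 3, dro:) is heavy, so it takes stress.
Stress on syllable 3: i.si:.ˈdro:.te:.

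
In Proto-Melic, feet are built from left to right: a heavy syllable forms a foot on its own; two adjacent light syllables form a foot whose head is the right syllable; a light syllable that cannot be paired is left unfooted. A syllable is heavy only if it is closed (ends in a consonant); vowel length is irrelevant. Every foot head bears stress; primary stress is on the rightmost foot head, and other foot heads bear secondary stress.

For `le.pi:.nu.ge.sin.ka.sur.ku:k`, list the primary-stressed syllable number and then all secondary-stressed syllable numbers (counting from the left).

primary 8, secondary 2, 4, 5, 7

Weights: 1 le L, 2 pi: L, 3 nu L, 4 ge L, 5 sin H, 6 ka L, 7 sur H, 8 ku:k H.
Parse left to right (heavy = foot alone; LL = one foot; stranded L unfooted): (le.ˈpi:) (nu.ˈge) (ˈsin) ka (ˈsur) (ˈku:k).
Foot heads: 2, 4, 5, 7, 8.
Primary stress on the rightmost head = syllable 8.
Secondary stress on 2, 4, 5, 7: le.ˌpi:.nu.ˌge.ˌsin.ka.ˌsur.ˈku:k.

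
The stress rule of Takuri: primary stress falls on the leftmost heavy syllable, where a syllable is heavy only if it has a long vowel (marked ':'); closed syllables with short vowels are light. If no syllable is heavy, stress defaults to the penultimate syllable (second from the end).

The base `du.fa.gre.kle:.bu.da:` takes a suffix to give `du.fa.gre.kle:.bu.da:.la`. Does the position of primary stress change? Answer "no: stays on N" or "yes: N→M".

no: stays on 4

Base `du.fa.gre.kle:.bu.da:` (6 syllables):
  Weights: 1 du L, 2 fa L, 3 gre L, 4 kle: H, 5 bu L, 6 da: H.
  Heavy syllables in the domain: 4, 6. The leftmost is syllable 4 (kle:).
  → primary stress on syllable 4.
Suffixed `du.fa.gre.kle:.bu.da:.la` (7 syllables):
  Weights: 1 du L, 2 fa L, 3 gre L, 4 kle: H, 5 bu L, 6 da: H, 7 la L.
  Heavy syllables in the domain: 4, 6. The leftmost is syllable 4 (kle:).
  → primary stress on syllable 4.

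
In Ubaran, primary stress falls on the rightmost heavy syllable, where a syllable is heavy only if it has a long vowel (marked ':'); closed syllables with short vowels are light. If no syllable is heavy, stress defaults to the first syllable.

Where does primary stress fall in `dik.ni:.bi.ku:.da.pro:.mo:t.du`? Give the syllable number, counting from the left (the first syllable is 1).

Weights: 1 dik L, 2 ni: H, 3 bi L, 4 ku: H, 5 da L, 6 pro: H, 7 mo:t H, 8 du L.
Heavy syllables in the domain: 2, 4, 6, 7. The rightmost is syllable 7 (mo:t).
Primary stress: syllable 7 → dik.ni:.bi.ku:.da.pro:.ˈmo:t.du.

7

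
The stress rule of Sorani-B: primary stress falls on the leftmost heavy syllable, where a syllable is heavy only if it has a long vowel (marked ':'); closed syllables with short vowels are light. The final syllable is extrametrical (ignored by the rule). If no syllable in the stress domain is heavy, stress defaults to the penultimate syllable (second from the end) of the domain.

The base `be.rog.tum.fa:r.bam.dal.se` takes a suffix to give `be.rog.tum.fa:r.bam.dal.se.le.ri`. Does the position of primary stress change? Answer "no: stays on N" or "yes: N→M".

Base `be.rog.tum.fa:r.bam.dal.se` (7 syllables):
  The final syllable (7, se) is extrametrical; the stress domain is syllables 1–6.
  Weights: 1 be L, 2 rog L, 3 tum L, 4 fa:r H, 5 bam L, 6 dal L.
  Heavy syllables in the domain: 4. The leftmost is syllable 4 (fa:r).
  → primary stress on syllable 4.
Suffixed `be.rog.tum.fa:r.bam.dal.se.le.ri` (9 syllables):
  The final syllable (9, ri) is extrametrical; the stress domain is syllables 1–8.
  Weights: 1 be L, 2 rog L, 3 tum L, 4 fa:r H, 5 bam L, 6 dal L, 7 se L, 8 le L.
  Heavy syllables in the domain: 4. The leftmost is syllable 4 (fa:r).
  → primary stress on syllable 4.

no: stays on 4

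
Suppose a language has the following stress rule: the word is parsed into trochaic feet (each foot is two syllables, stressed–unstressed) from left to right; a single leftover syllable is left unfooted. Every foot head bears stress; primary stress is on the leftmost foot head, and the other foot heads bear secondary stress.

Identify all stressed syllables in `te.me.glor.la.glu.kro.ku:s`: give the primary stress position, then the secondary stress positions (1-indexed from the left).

Parse left to right into trochaic (ˈσσ) feet: (ˈte.me) (ˈglor.la) (ˈglu.kro) ku:s. Syllable 7 is left unfooted.
Foot heads (stressed positions): 1, 3, 5.
End Rule Leftmost: primary stress on the leftmost head = syllable 1.
Secondary stress on 3, 5: ˈte.me.ˌglor.la.ˌglu.kro.ku:s.

primary 1, secondary 3, 5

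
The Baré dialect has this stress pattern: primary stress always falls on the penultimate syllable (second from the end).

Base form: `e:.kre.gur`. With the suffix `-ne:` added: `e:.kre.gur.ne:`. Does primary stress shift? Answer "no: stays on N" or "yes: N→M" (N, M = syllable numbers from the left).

yes: 2→3

Base `e:.kre.gur` (3 syllables):
  The word has 3 syllables; the penultimate syllable (second from the end) is syllable 2 (kre).
  → primary stress on syllable 2.
Suffixed `e:.kre.gur.ne:` (4 syllables):
  The word has 4 syllables; the penultimate syllable (second from the end) is syllable 3 (gur).
  → primary stress on syllable 3.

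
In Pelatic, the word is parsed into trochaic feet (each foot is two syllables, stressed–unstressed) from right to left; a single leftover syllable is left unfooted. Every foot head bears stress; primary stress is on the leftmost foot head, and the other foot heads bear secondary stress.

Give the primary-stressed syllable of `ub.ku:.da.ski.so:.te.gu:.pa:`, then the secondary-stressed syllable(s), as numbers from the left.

Parse right to left into trochaic (ˈσσ) feet: (ˈub.ku:) (ˈda.ski) (ˈso:.te) (ˈgu:.pa:).
Foot heads (stressed positions): 1, 3, 5, 7.
End Rule Leftmost: primary stress on the leftmost head = syllable 1.
Secondary stress on 3, 5, 7: ˈub.ku:.ˌda.ski.ˌso:.te.ˌgu:.pa:.

primary 1, secondary 3, 5, 7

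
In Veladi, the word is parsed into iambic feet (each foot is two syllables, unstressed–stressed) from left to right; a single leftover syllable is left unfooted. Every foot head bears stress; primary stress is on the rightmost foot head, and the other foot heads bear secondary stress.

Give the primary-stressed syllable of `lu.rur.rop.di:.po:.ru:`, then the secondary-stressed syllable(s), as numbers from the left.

primary 6, secondary 2, 4

Parse left to right into iambic (σˈσ) feet: (lu.ˈrur) (rop.ˈdi:) (po:.ˈru:).
Foot heads (stressed positions): 2, 4, 6.
End Rule Rightmost: primary stress on the rightmost head = syllable 6.
Secondary stress on 2, 4: lu.ˌrur.rop.ˌdi:.po:.ˈru:.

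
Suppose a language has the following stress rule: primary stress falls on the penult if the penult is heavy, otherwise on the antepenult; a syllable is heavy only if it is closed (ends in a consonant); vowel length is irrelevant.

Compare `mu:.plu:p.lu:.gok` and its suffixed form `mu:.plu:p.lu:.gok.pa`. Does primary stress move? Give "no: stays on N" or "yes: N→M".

Base `mu:.plu:p.lu:.gok` (4 syllables):
  Weights: 2 plu:p H, 3 lu: L, 4 gok H.
  The penult (syllable 3, lu:) is light, so stress falls on the antepenult (syllable 2, plu:p).
  → primary stress on syllable 2.
Suffixed `mu:.plu:p.lu:.gok.pa` (5 syllables):
  Weights: 3 lu: L, 4 gok H, 5 pa L.
  The penult (syllable 4, gok) is heavy, so it takes stress.
  → primary stress on syllable 4.

yes: 2→4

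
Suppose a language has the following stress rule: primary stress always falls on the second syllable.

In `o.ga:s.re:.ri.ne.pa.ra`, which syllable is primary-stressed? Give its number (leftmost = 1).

The word has 7 syllables; the second syllable is syllable 2 (ga:s).
Primary stress: syllable 2 → o.ˈga:s.re:.ri.ne.pa.ra.

2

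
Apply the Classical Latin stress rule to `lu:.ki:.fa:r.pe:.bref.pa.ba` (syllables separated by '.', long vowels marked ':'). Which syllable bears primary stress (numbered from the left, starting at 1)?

Classical Latin: stress the penult if heavy (long vowel or closed), else the antepenult.
Weights: 5 bref H, 6 pa L, 7 ba L.
The penult (syllable 6, pa) is light, so stress falls on the antepenult (syllable 5, bref).
Stress on syllable 5: lu:.ki:.fa:r.pe:.ˈbref.pa.ba.

5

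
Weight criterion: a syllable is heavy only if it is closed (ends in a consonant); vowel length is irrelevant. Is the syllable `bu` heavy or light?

`bu`: short vowel, open (no coda). Open (no coda) → light.

light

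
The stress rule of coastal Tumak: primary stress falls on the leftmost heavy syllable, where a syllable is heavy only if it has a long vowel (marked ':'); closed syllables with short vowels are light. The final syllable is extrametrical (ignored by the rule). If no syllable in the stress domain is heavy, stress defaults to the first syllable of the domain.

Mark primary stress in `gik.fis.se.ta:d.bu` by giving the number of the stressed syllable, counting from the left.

The final syllable (5, bu) is extrametrical; the stress domain is syllables 1–4.
Weights: 1 gik L, 2 fis L, 3 se L, 4 ta:d H.
Heavy syllables in the domain: 4. The leftmost is syllable 4 (ta:d).
Primary stress: syllable 4 → gik.fis.se.ˈta:d.bu.

4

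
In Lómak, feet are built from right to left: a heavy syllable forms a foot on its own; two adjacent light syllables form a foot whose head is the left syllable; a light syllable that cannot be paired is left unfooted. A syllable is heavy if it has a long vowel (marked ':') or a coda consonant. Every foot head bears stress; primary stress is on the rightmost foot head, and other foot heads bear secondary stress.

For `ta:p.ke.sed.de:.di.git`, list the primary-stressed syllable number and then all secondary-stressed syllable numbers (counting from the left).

Weights: 1 ta:p H, 2 ke L, 3 sed H, 4 de: H, 5 di L, 6 git H.
Parse right to left (heavy = foot alone; LL = one foot; stranded L unfooted): (ˈta:p) ke (ˈsed) (ˈde:) di (ˈgit).
Foot heads: 1, 3, 4, 6.
Primary stress on the rightmost head = syllable 6.
Secondary stress on 1, 3, 4: ˌta:p.ke.ˌsed.ˌde:.di.ˈgit.

primary 6, secondary 1, 3, 4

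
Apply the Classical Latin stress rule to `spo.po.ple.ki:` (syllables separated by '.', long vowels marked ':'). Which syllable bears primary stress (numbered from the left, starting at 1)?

2

Classical Latin: stress the penult if heavy (long vowel or closed), else the antepenult.
Weights: 2 po L, 3 ple L, 4 ki: H.
The penult (syllable 3, ple) is light, so stress falls on the antepenult (syllable 2, po).
Stress on syllable 2: spo.ˈpo.ple.ki:.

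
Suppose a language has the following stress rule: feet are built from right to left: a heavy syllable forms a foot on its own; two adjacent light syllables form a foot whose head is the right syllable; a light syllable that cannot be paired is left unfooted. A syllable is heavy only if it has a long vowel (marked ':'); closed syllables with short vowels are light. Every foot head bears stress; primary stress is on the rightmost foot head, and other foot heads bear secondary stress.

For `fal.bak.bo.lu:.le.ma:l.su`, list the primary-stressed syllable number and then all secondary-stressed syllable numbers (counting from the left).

primary 6, secondary 3, 4

Weights: 1 fal L, 2 bak L, 3 bo L, 4 lu: H, 5 le L, 6 ma:l H, 7 su L.
Parse right to left (heavy = foot alone; LL = one foot; stranded L unfooted): fal (bak.ˈbo) (ˈlu:) le (ˈma:l) su.
Foot heads: 3, 4, 6.
Primary stress on the rightmost head = syllable 6.
Secondary stress on 3, 4: fal.bak.ˌbo.ˌlu:.le.ˈma:l.su.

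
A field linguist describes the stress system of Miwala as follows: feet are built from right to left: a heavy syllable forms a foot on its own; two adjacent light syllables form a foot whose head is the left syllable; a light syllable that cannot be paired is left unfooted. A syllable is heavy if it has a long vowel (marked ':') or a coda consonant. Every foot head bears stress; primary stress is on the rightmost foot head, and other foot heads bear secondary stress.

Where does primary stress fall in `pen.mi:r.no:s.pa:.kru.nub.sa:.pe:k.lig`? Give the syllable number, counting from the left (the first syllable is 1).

Weights: 1 pen H, 2 mi:r H, 3 no:s H, 4 pa: H, 5 kru L, 6 nub H, 7 sa: H, 8 pe:k H, 9 lig H.
Parse right to left (heavy = foot alone; LL = one foot; stranded L unfooted): (ˈpen) (ˈmi:r) (ˈno:s) (ˈpa:) kru (ˈnub) (ˈsa:) (ˈpe:k) (ˈlig).
Foot heads: 1, 2, 3, 4, 6, 7, 8, 9.
Primary stress on the rightmost head = syllable 9.
Primary stress: syllable 9 → pen.mi:r.no:s.pa:.kru.nub.sa:.pe:k.ˈlig.

9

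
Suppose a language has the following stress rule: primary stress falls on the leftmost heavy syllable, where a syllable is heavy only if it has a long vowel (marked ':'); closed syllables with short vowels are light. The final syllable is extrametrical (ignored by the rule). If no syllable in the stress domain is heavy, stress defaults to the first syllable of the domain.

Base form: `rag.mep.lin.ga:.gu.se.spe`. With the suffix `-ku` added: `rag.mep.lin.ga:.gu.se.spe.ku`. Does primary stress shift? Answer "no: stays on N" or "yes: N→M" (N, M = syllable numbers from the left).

no: stays on 4

Base `rag.mep.lin.ga:.gu.se.spe` (7 syllables):
  The final syllable (7, spe) is extrametrical; the stress domain is syllables 1–6.
  Weights: 1 rag L, 2 mep L, 3 lin L, 4 ga: H, 5 gu L, 6 se L.
  Heavy syllables in the domain: 4. The leftmost is syllable 4 (ga:).
  → primary stress on syllable 4.
Suffixed `rag.mep.lin.ga:.gu.se.spe.ku` (8 syllables):
  The final syllable (8, ku) is extrametrical; the stress domain is syllables 1–7.
  Weights: 1 rag L, 2 mep L, 3 lin L, 4 ga: H, 5 gu L, 6 se L, 7 spe L.
  Heavy syllables in the domain: 4. The leftmost is syllable 4 (ga:).
  → primary stress on syllable 4.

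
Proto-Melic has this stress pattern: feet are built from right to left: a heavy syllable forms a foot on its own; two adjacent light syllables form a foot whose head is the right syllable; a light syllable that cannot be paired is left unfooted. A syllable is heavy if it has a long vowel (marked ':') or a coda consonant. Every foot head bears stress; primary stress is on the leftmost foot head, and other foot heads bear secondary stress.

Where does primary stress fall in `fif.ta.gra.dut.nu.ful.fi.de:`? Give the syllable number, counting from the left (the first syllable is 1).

1

Weights: 1 fif H, 2 ta L, 3 gra L, 4 dut H, 5 nu L, 6 ful H, 7 fi L, 8 de: H.
Parse right to left (heavy = foot alone; LL = one foot; stranded L unfooted): (ˈfif) (ta.ˈgra) (ˈdut) nu (ˈful) fi (ˈde:).
Foot heads: 1, 3, 4, 6, 8.
Primary stress on the leftmost head = syllable 1.
Primary stress: syllable 1 → ˈfif.ta.gra.dut.nu.ful.fi.de:.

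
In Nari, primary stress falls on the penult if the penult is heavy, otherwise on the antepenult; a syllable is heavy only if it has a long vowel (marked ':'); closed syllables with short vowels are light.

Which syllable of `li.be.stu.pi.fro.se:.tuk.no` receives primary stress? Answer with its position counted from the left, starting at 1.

Weights: 6 se: H, 7 tuk L, 8 no L.
The penult (syllable 7, tuk) is light, so stress falls on the antepenult (syllable 6, se:).
Primary stress: syllable 6 → li.be.stu.pi.fro.ˈse:.tuk.no.

6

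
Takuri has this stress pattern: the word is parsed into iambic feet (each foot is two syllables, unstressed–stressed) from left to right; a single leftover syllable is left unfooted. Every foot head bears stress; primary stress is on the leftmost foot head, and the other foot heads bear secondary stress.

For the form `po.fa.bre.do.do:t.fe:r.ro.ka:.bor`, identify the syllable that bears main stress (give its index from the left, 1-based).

2

Parse left to right into iambic (σˈσ) feet: (po.ˈfa) (bre.ˈdo) (do:t.ˈfe:r) (ro.ˈka:) bor. Syllable 9 is left unfooted.
Foot heads (stressed positions): 2, 4, 6, 8.
End Rule Leftmost: primary stress on the leftmost head = syllable 2.
Primary stress: syllable 2 → po.ˈfa.bre.do.do:t.fe:r.ro.ka:.bor.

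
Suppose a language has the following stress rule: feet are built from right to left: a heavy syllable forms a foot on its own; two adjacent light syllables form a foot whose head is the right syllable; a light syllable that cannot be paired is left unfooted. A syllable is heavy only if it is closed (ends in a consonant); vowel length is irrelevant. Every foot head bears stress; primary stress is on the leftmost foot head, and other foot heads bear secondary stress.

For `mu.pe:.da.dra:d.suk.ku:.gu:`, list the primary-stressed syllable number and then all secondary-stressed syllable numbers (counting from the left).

Weights: 1 mu L, 2 pe: L, 3 da L, 4 dra:d H, 5 suk H, 6 ku: L, 7 gu: L.
Parse right to left (heavy = foot alone; LL = one foot; stranded L unfooted): mu (pe:.ˈda) (ˈdra:d) (ˈsuk) (ku:.ˈgu:).
Foot heads: 3, 4, 5, 7.
Primary stress on the leftmost head = syllable 3.
Secondary stress on 4, 5, 7: mu.pe:.ˈda.ˌdra:d.ˌsuk.ku:.ˌgu:.

primary 3, secondary 4, 5, 7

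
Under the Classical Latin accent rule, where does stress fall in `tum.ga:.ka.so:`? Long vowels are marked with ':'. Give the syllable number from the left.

Classical Latin: stress the penult if heavy (long vowel or closed), else the antepenult.
Weights: 2 ga: H, 3 ka L, 4 so: H.
The penult (syllable 3, ka) is light, so stress falls on the antepenult (syllable 2, ga:).
Stress on syllable 2: tum.ˈga:.ka.so:.

2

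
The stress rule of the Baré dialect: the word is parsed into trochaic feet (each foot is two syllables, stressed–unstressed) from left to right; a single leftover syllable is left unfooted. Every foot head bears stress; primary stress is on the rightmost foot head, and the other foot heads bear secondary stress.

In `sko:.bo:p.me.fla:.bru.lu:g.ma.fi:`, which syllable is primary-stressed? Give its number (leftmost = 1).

7

Parse left to right into trochaic (ˈσσ) feet: (ˈsko:.bo:p) (ˈme.fla:) (ˈbru.lu:g) (ˈma.fi:).
Foot heads (stressed positions): 1, 3, 5, 7.
End Rule Rightmost: primary stress on the rightmost head = syllable 7.
Primary stress: syllable 7 → sko:.bo:p.me.fla:.bru.lu:g.ˈma.fi:.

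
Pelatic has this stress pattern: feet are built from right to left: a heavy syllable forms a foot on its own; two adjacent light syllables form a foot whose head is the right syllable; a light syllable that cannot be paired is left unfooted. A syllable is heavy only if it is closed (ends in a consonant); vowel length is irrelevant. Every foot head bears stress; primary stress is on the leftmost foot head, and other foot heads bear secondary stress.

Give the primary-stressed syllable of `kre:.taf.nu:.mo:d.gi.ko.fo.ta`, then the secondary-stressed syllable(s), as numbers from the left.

primary 2, secondary 4, 6, 8

Weights: 1 kre: L, 2 taf H, 3 nu: L, 4 mo:d H, 5 gi L, 6 ko L, 7 fo L, 8 ta L.
Parse right to left (heavy = foot alone; LL = one foot; stranded L unfooted): kre: (ˈtaf) nu: (ˈmo:d) (gi.ˈko) (fo.ˈta).
Foot heads: 2, 4, 6, 8.
Primary stress on the leftmost head = syllable 2.
Secondary stress on 4, 6, 8: kre:.ˈtaf.nu:.ˌmo:d.gi.ˌko.fo.ˌta.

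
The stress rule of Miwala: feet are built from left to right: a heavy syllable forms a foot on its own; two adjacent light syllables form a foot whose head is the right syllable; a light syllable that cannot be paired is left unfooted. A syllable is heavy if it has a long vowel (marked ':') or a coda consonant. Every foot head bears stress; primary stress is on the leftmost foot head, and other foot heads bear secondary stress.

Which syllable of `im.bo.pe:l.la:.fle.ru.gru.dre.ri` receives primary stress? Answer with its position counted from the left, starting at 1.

Weights: 1 im H, 2 bo L, 3 pe:l H, 4 la: H, 5 fle L, 6 ru L, 7 gru L, 8 dre L, 9 ri L.
Parse left to right (heavy = foot alone; LL = one foot; stranded L unfooted): (ˈim) bo (ˈpe:l) (ˈla:) (fle.ˈru) (gru.ˈdre) ri.
Foot heads: 1, 3, 4, 6, 8.
Primary stress on the leftmost head = syllable 1.
Primary stress: syllable 1 → ˈim.bo.pe:l.la:.fle.ru.gru.dre.ri.

1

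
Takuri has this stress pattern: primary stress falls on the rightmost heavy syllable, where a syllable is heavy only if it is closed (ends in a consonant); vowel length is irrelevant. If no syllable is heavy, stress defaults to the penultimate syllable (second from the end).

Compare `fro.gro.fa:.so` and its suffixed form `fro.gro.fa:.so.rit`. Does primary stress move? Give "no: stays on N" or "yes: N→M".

yes: 3→5

Base `fro.gro.fa:.so` (4 syllables):
  Weights: 1 fro L, 2 gro L, 3 fa: L, 4 so L.
  No heavy syllable in the domain; default to the penultimate syllable (second from the end) = syllable 3.
  → primary stress on syllable 3.
Suffixed `fro.gro.fa:.so.rit` (5 syllables):
  Weights: 1 fro L, 2 gro L, 3 fa: L, 4 so L, 5 rit H.
  Heavy syllables in the domain: 5. The rightmost is syllable 5 (rit).
  → primary stress on syllable 5.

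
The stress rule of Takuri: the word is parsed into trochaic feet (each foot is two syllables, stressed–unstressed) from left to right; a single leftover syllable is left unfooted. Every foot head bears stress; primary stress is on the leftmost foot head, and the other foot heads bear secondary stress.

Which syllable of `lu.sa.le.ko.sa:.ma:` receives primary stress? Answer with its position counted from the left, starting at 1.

Parse left to right into trochaic (ˈσσ) feet: (ˈlu.sa) (ˈle.ko) (ˈsa:.ma:).
Foot heads (stressed positions): 1, 3, 5.
End Rule Leftmost: primary stress on the leftmost head = syllable 1.
Primary stress: syllable 1 → ˈlu.sa.le.ko.sa:.ma:.

1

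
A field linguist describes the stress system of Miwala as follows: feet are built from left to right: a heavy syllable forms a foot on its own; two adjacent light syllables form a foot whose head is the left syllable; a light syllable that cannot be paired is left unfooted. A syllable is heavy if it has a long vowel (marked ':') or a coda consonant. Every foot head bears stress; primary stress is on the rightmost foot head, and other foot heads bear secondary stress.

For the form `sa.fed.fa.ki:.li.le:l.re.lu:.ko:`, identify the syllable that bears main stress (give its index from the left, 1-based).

Weights: 1 sa L, 2 fed H, 3 fa L, 4 ki: H, 5 li L, 6 le:l H, 7 re L, 8 lu: H, 9 ko: H.
Parse left to right (heavy = foot alone; LL = one foot; stranded L unfooted): sa (ˈfed) fa (ˈki:) li (ˈle:l) re (ˈlu:) (ˈko:).
Foot heads: 2, 4, 6, 8, 9.
Primary stress on the rightmost head = syllable 9.
Primary stress: syllable 9 → sa.fed.fa.ki:.li.le:l.re.lu:.ˈko:.

9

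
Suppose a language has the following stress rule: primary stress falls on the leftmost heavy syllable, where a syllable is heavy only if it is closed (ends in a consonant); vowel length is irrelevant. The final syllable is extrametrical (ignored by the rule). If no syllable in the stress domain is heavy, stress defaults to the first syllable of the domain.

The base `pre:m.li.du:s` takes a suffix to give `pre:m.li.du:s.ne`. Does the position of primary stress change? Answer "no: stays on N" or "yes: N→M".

no: stays on 1

Base `pre:m.li.du:s` (3 syllables):
  The final syllable (3, du:s) is extrametrical; the stress domain is syllables 1–2.
  Weights: 1 pre:m H, 2 li L.
  Heavy syllables in the domain: 1. The leftmost is syllable 1 (pre:m).
  → primary stress on syllable 1.
Suffixed `pre:m.li.du:s.ne` (4 syllables):
  The final syllable (4, ne) is extrametrical; the stress domain is syllables 1–3.
  Weights: 1 pre:m H, 2 li L, 3 du:s H.
  Heavy syllables in the domain: 1, 3. The leftmost is syllable 1 (pre:m).
  → primary stress on syllable 1.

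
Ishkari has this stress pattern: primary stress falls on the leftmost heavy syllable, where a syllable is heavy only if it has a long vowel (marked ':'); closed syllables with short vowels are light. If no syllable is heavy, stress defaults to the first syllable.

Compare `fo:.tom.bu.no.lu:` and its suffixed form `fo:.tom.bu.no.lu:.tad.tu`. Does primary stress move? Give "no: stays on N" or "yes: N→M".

Base `fo:.tom.bu.no.lu:` (5 syllables):
  Weights: 1 fo: H, 2 tom L, 3 bu L, 4 no L, 5 lu: H.
  Heavy syllables in the domain: 1, 5. The leftmost is syllable 1 (fo:).
  → primary stress on syllable 1.
Suffixed `fo:.tom.bu.no.lu:.tad.tu` (7 syllables):
  Weights: 1 fo: H, 2 tom L, 3 bu L, 4 no L, 5 lu: H, 6 tad L, 7 tu L.
  Heavy syllables in the domain: 1, 5. The leftmost is syllable 1 (fo:).
  → primary stress on syllable 1.

no: stays on 1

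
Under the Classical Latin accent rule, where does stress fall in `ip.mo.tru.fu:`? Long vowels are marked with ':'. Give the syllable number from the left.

2

Classical Latin: stress the penult if heavy (long vowel or closed), else the antepenult.
Weights: 2 mo L, 3 tru L, 4 fu: H.
The penult (syllable 3, tru) is light, so stress falls on the antepenult (syllable 2, mo).
Stress on syllable 2: ip.ˈmo.tru.fu:.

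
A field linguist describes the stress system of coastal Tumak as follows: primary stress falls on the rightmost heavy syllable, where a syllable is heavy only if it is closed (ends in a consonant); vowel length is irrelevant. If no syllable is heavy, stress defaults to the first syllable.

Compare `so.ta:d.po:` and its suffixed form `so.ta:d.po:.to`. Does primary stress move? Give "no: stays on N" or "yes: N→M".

no: stays on 2

Base `so.ta:d.po:` (3 syllables):
  Weights: 1 so L, 2 ta:d H, 3 po: L.
  Heavy syllables in the domain: 2. The rightmost is syllable 2 (ta:d).
  → primary stress on syllable 2.
Suffixed `so.ta:d.po:.to` (4 syllables):
  Weights: 1 so L, 2 ta:d H, 3 po: L, 4 to L.
  Heavy syllables in the domain: 2. The rightmost is syllable 2 (ta:d).
  → primary stress on syllable 2.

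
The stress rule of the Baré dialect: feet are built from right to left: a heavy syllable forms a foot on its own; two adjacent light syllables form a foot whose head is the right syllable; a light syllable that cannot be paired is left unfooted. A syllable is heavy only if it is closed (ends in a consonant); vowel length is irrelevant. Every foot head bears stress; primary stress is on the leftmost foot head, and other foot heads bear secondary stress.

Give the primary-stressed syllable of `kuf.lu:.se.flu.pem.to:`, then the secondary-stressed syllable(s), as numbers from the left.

primary 1, secondary 4, 5

Weights: 1 kuf H, 2 lu: L, 3 se L, 4 flu L, 5 pem H, 6 to: L.
Parse right to left (heavy = foot alone; LL = one foot; stranded L unfooted): (ˈkuf) lu: (se.ˈflu) (ˈpem) to:.
Foot heads: 1, 4, 5.
Primary stress on the leftmost head = syllable 1.
Secondary stress on 4, 5: ˈkuf.lu:.se.ˌflu.ˌpem.to:.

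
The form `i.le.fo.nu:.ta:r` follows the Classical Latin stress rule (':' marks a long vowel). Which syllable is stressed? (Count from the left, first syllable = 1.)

4

Classical Latin: stress the penult if heavy (long vowel or closed), else the antepenult.
Weights: 3 fo L, 4 nu: H, 5 ta:r H.
The penult (syllable 4, nu:) is heavy, so it takes stress.
Stress on syllable 4: i.le.fo.ˈnu:.ta:r.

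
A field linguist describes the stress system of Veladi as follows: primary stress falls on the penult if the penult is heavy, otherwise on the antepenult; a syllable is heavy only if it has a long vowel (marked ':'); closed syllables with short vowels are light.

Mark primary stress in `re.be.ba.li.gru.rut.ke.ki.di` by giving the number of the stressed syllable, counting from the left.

7

Weights: 7 ke L, 8 ki L, 9 di L.
The penult (syllable 8, ki) is light, so stress falls on the antepenult (syllable 7, ke).
Primary stress: syllable 7 → re.be.ba.li.gru.rut.ˈke.ki.di.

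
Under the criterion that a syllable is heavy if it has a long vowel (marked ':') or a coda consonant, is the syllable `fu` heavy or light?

`fu`: short vowel, open (no coda). Short vowel, open → light.

light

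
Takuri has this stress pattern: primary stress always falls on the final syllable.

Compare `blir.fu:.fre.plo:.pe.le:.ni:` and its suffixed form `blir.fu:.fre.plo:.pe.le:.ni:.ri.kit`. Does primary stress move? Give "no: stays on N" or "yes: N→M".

yes: 7→9

Base `blir.fu:.fre.plo:.pe.le:.ni:` (7 syllables):
  The word has 7 syllables; the final syllable is syllable 7 (ni:).
  → primary stress on syllable 7.
Suffixed `blir.fu:.fre.plo:.pe.le:.ni:.ri.kit` (9 syllables):
  The word has 9 syllables; the final syllable is syllable 9 (kit).
  → primary stress on syllable 9.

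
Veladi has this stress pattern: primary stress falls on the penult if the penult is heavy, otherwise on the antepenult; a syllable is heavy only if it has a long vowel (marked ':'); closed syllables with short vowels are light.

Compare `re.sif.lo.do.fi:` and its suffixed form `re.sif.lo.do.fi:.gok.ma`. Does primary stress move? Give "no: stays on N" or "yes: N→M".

yes: 3→5

Base `re.sif.lo.do.fi:` (5 syllables):
  Weights: 3 lo L, 4 do L, 5 fi: H.
  The penult (syllable 4, do) is light, so stress falls on the antepenult (syllable 3, lo).
  → primary stress on syllable 3.
Suffixed `re.sif.lo.do.fi:.gok.ma` (7 syllables):
  Weights: 5 fi: H, 6 gok L, 7 ma L.
  The penult (syllable 6, gok) is light, so stress falls on the antepenult (syllable 5, fi:).
  → primary stress on syllable 5.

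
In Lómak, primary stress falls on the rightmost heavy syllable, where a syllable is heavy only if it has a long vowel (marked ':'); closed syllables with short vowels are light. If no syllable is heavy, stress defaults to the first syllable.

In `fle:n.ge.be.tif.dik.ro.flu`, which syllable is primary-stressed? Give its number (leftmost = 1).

Weights: 1 fle:n H, 2 ge L, 3 be L, 4 tif L, 5 dik L, 6 ro L, 7 flu L.
Heavy syllables in the domain: 1. The rightmost is syllable 1 (fle:n).
Primary stress: syllable 1 → ˈfle:n.ge.be.tif.dik.ro.flu.

1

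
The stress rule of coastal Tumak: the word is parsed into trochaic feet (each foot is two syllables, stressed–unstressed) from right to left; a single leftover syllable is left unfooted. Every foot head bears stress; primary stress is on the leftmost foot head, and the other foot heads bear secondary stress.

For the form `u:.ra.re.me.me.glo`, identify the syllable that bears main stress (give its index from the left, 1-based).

1

Parse right to left into trochaic (ˈσσ) feet: (ˈu:.ra) (ˈre.me) (ˈme.glo).
Foot heads (stressed positions): 1, 3, 5.
End Rule Leftmost: primary stress on the leftmost head = syllable 1.
Primary stress: syllable 1 → ˈu:.ra.re.me.me.glo.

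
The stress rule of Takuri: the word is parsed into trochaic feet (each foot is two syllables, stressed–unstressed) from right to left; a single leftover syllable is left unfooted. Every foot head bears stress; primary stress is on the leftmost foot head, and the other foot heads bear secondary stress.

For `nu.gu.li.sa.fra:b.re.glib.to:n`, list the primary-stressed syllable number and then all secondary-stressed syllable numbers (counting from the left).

Parse right to left into trochaic (ˈσσ) feet: (ˈnu.gu) (ˈli.sa) (ˈfra:b.re) (ˈglib.to:n).
Foot heads (stressed positions): 1, 3, 5, 7.
End Rule Leftmost: primary stress on the leftmost head = syllable 1.
Secondary stress on 3, 5, 7: ˈnu.gu.ˌli.sa.ˌfra:b.re.ˌglib.to:n.

primary 1, secondary 3, 5, 7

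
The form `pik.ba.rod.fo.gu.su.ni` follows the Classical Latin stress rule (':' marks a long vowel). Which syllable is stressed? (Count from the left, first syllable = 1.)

Classical Latin: stress the penult if heavy (long vowel or closed), else the antepenult.
Weights: 5 gu L, 6 su L, 7 ni L.
The penult (syllable 6, su) is light, so stress falls on the antepenult (syllable 5, gu).
Stress on syllable 5: pik.ba.rod.fo.ˈgu.su.ni.

5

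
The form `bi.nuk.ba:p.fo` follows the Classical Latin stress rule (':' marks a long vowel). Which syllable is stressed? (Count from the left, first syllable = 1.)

Classical Latin: stress the penult if heavy (long vowel or closed), else the antepenult.
Weights: 2 nuk H, 3 ba:p H, 4 fo L.
The penult (syllable 3, ba:p) is heavy, so it takes stress.
Stress on syllable 3: bi.nuk.ˈba:p.fo.

3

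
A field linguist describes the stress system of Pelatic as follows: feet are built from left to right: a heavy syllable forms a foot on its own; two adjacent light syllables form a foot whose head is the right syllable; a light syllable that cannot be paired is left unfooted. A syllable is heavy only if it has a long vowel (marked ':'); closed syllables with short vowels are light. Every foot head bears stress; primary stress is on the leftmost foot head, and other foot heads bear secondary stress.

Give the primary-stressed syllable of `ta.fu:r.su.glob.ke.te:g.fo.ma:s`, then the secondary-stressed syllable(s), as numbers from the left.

primary 2, secondary 4, 6, 8

Weights: 1 ta L, 2 fu:r H, 3 su L, 4 glob L, 5 ke L, 6 te:g H, 7 fo L, 8 ma:s H.
Parse left to right (heavy = foot alone; LL = one foot; stranded L unfooted): ta (ˈfu:r) (su.ˈglob) ke (ˈte:g) fo (ˈma:s).
Foot heads: 2, 4, 6, 8.
Primary stress on the leftmost head = syllable 2.
Secondary stress on 4, 6, 8: ta.ˈfu:r.su.ˌglob.ke.ˌte:g.fo.ˌma:s.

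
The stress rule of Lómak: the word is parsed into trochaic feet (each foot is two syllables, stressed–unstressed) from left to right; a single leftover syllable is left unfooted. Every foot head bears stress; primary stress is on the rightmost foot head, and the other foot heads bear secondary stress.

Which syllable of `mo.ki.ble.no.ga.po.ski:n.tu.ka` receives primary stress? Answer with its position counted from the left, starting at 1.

Parse left to right into trochaic (ˈσσ) feet: (ˈmo.ki) (ˈble.no) (ˈga.po) (ˈski:n.tu) ka. Syllable 9 is left unfooted.
Foot heads (stressed positions): 1, 3, 5, 7.
End Rule Rightmost: primary stress on the rightmost head = syllable 7.
Primary stress: syllable 7 → mo.ki.ble.no.ga.po.ˈski:n.tu.ka.

7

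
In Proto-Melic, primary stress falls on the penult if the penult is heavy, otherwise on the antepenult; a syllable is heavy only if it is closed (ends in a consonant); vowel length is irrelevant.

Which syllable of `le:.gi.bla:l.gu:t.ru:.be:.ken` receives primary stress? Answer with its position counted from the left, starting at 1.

Weights: 5 ru: L, 6 be: L, 7 ken H.
The penult (syllable 6, be:) is light, so stress falls on the antepenult (syllable 5, ru:).
Primary stress: syllable 5 → le:.gi.bla:l.gu:t.ˈru:.be:.ken.

5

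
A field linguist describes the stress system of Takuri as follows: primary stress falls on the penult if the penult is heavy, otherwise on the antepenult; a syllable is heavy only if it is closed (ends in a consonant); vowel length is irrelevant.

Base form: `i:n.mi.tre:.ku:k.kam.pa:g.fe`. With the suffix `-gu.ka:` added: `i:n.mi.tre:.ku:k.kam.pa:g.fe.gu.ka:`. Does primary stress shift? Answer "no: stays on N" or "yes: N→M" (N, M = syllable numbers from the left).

yes: 6→7

Base `i:n.mi.tre:.ku:k.kam.pa:g.fe` (7 syllables):
  Weights: 5 kam H, 6 pa:g H, 7 fe L.
  The penult (syllable 6, pa:g) is heavy, so it takes stress.
  → primary stress on syllable 6.
Suffixed `i:n.mi.tre:.ku:k.kam.pa:g.fe.gu.ka:` (9 syllables):
  Weights: 7 fe L, 8 gu L, 9 ka: L.
  The penult (syllable 8, gu) is light, so stress falls on the antepenult (syllable 7, fe).
  → primary stress on syllable 7.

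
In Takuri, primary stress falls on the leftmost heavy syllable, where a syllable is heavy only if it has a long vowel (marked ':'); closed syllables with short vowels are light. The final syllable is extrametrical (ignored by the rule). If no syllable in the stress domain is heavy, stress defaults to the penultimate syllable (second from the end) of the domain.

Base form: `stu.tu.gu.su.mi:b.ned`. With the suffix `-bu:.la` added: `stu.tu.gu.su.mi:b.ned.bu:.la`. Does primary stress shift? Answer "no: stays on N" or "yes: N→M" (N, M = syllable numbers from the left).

Base `stu.tu.gu.su.mi:b.ned` (6 syllables):
  The final syllable (6, ned) is extrametrical; the stress domain is syllables 1–5.
  Weights: 1 stu L, 2 tu L, 3 gu L, 4 su L, 5 mi:b H.
  Heavy syllables in the domain: 5. The leftmost is syllable 5 (mi:b).
  → primary stress on syllable 5.
Suffixed `stu.tu.gu.su.mi:b.ned.bu:.la` (8 syllables):
  The final syllable (8, la) is extrametrical; the stress domain is syllables 1–7.
  Weights: 1 stu L, 2 tu L, 3 gu L, 4 su L, 5 mi:b H, 6 ned L, 7 bu: H.
  Heavy syllables in the domain: 5, 7. The leftmost is syllable 5 (mi:b).
  → primary stress on syllable 5.

no: stays on 5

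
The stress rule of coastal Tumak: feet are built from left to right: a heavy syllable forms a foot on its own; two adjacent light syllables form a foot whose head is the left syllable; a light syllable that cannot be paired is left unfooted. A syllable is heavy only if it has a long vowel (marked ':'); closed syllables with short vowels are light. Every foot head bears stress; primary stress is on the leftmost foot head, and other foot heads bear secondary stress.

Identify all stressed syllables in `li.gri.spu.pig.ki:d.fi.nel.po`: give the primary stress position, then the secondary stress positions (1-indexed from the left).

primary 1, secondary 3, 5, 6

Weights: 1 li L, 2 gri L, 3 spu L, 4 pig L, 5 ki:d H, 6 fi L, 7 nel L, 8 po L.
Parse left to right (heavy = foot alone; LL = one foot; stranded L unfooted): (ˈli.gri) (ˈspu.pig) (ˈki:d) (ˈfi.nel) po.
Foot heads: 1, 3, 5, 6.
Primary stress on the leftmost head = syllable 1.
Secondary stress on 3, 5, 6: ˈli.gri.ˌspu.pig.ˌki:d.ˌfi.nel.po.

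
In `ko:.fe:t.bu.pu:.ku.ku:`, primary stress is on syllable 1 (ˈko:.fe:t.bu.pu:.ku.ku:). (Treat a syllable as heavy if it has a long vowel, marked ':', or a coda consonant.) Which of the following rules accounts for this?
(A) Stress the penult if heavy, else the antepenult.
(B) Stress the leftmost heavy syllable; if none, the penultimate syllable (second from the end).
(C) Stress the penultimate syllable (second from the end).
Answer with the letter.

Rule A → syllable 4 (observed: 1).
Rule B → syllable 1 ✓.
Rule C → syllable 5 (observed: 1).

B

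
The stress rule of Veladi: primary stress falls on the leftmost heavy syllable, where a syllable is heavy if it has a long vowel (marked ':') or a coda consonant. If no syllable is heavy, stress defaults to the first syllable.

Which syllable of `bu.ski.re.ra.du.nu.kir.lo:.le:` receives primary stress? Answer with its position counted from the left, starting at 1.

Weights: 1 bu L, 2 ski L, 3 re L, 4 ra L, 5 du L, 6 nu L, 7 kir H, 8 lo: H, 9 le: H.
Heavy syllables in the domain: 7, 8, 9. The leftmost is syllable 7 (kir).
Primary stress: syllable 7 → bu.ski.re.ra.du.nu.ˈkir.lo:.le:.

7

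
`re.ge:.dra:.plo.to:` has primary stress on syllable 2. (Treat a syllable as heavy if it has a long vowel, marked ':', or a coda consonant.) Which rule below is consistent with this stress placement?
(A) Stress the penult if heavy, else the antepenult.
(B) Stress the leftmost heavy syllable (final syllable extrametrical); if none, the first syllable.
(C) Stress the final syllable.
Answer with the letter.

Rule A → syllable 3 (observed: 2).
Rule B → syllable 2 ✓.
Rule C → syllable 5 (observed: 2).

B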